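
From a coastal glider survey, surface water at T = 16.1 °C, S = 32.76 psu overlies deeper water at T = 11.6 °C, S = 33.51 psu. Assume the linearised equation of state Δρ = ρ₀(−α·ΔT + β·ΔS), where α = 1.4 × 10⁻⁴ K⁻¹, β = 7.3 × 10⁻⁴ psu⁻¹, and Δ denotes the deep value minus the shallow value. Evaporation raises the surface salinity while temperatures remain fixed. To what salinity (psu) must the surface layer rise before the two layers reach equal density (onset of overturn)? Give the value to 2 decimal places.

Neutral buoyancy requires −α(T_deep − T_surf) + β(S_deep − S_surf′) = 0.
S_surf′ = S_deep − (α/β)·ΔT = 33.51 − (1.4 × 10⁻⁴/7.3 × 10⁻⁴)·(-4.5) = 34.3730 psu.
Increase required: 34.3730 − 32.76 = 1.6130 psu.

34.37 psu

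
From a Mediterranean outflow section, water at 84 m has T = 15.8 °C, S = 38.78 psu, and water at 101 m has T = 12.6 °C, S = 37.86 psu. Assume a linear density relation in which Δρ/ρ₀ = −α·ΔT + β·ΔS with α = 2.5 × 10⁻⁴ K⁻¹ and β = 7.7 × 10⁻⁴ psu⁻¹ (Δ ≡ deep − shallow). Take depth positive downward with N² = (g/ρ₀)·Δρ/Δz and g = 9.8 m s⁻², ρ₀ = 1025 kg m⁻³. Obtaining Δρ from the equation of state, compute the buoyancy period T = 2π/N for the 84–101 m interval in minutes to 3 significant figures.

ΔT = -3.2 K, ΔS = -0.92 psu (deep − shallow).
Δρ/ρ₀ = −αΔT + βΔS = 8.00 × 10⁻⁴ − 7.084 × 10⁻⁴ = 9.16 × 10⁻⁵, so Δρ ≈ 0.09389 kg m⁻³.
N² = (g/ρ₀)·Δρ/Δz = g·(Δρ/ρ₀)/Δz = 9.8 × 9.16 × 10⁻⁵ / 17 = 5.2805 × 10⁻⁵ s⁻².
N = √(5.2805 × 10⁻⁵) = 7.2667 × 10⁻³ rad s⁻¹ → T = 2π/N = 864.65 s = 14.411 min ≈ 14.4 min.

14.4 min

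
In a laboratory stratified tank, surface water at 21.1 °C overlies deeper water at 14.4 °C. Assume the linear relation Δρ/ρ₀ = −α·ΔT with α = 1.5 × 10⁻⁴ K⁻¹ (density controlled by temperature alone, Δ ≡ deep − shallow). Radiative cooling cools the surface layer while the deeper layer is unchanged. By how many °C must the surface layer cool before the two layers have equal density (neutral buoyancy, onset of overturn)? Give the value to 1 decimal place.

6.7 °C

With temperature the only control, equal density requires T_surf′ = T_deep.
T_surf′ = 14.4 °C.
Cooling required: 21.1 − 14.4 = 6.7 °C.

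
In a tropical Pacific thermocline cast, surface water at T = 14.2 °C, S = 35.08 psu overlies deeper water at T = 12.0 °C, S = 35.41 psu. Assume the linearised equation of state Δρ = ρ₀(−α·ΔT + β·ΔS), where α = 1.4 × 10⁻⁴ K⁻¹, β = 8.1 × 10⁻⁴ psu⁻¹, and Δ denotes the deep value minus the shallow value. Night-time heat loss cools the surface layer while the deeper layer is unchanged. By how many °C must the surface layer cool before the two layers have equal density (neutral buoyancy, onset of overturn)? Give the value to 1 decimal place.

4.1 °C

Neutral buoyancy requires Δρ = 0, i.e. −α(T_deep − T_surf′) + β(S_deep − S_surf) = 0.
T_surf′ = T_deep − (β/α)·ΔS = 12.0 − (8.1 × 10⁻⁴/1.4 × 10⁻⁴)·(+0.33) = 10.091 °C.
Cooling required: 14.2 − (10.091) = 4.109 °C.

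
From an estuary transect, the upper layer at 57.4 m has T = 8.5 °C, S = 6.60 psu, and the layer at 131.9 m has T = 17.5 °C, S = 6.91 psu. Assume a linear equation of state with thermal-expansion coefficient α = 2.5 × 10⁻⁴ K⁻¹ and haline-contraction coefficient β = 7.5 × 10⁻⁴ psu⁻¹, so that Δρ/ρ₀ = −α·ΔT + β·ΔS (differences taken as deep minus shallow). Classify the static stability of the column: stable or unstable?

ΔT = 17.5 − 8.5 = +9.0 K and ΔS = 6.91 − 6.60 = +0.31 psu (deep − shallow).
−αΔT = -2.25 × 10⁻³; βΔS = 2.325 × 10⁻⁴; sum Δρ/ρ₀ = -2.0175 × 10⁻³.
Δρ/ρ₀ < 0, so Δρ < 0: deeper water is lighter → statically unstable; the column would overturn.

unstable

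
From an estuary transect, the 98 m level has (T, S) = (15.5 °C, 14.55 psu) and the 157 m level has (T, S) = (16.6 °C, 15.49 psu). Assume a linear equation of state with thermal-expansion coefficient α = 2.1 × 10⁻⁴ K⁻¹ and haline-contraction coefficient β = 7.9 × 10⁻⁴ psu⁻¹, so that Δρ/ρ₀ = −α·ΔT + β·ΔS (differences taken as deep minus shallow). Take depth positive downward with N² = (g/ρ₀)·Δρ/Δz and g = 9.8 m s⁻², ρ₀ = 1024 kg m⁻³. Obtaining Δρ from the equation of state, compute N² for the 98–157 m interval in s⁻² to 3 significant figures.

ΔT = +1.1 K, ΔS = +0.94 psu (deep − shallow).
Δρ/ρ₀ = −αΔT + βΔS = -2.31 × 10⁻⁴ + 7.426 × 10⁻⁴ = 5.116 × 10⁻⁴, so Δρ ≈ 0.5239 kg m⁻³.
N² = (g/ρ₀)·Δρ/Δz = g·(Δρ/ρ₀)/Δz = 9.8 × 5.116 × 10⁻⁴ / 59 = 8.4978 × 10⁻⁵ s⁻² ≈ 8.50 × 10⁻⁵ s⁻².

8.50 × 10⁻⁵ s⁻²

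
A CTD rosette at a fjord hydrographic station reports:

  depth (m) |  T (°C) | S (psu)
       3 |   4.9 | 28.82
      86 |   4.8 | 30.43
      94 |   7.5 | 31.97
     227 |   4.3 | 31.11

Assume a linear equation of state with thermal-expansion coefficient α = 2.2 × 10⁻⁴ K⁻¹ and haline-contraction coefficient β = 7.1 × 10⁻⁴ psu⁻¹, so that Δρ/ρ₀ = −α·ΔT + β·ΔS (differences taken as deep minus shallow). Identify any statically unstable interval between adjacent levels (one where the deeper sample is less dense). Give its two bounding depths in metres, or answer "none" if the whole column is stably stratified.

none

Evaluate Δρ/ρ₀ = −αΔT + βΔS across each adjacent pair:
  3–86 m: −αΔT+βΔS = −(2.2 × 10⁻⁴)(-0.1)+(7.1 × 10⁻⁴)(+1.61) = 1.2 × 10⁻³ → stable
  86–94 m: −αΔT+βΔS = −(2.2 × 10⁻⁴)(+2.7)+(7.1 × 10⁻⁴)(+1.54) = 5.0 × 10⁻⁴ → stable
  94–227 m: −αΔT+βΔS = −(2.2 × 10⁻⁴)(-3.2)+(7.1 × 10⁻⁴)(-0.86) = 9.3 × 10⁻⁵ → stable
Every interval has Δρ > 0: the column is stably stratified throughout.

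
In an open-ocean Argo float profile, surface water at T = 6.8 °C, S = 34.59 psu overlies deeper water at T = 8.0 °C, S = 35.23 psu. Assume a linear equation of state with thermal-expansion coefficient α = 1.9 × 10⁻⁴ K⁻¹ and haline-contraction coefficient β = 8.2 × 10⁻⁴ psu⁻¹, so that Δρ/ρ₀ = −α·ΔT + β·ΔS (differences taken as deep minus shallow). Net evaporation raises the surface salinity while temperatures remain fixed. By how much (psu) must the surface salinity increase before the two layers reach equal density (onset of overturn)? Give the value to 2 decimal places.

0.36 psu

Neutral buoyancy requires −α(T_deep − T_surf) + β(S_deep − S_surf′) = 0.
S_surf′ = S_deep − (α/β)·ΔT = 35.23 − (1.9 × 10⁻⁴/8.2 × 10⁻⁴)·(+1.2) = 34.9520 psu.
Increase required: 34.9520 − 34.59 = 0.3620 psu.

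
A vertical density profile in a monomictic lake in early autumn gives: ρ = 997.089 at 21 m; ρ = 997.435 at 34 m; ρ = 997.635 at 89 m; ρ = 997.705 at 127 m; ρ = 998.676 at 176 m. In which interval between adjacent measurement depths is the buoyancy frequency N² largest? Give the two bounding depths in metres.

21–34 m

Compute the density gradient over each adjacent pair:
  21–34 m: Δρ/Δz = 0.346/13 = 0.027 kg m⁻⁴
  34–89 m: Δρ/Δz = 0.200/55 = 3.6 × 10⁻³ kg m⁻⁴
  89–127 m: Δρ/Δz = 0.070/38 = 1.8 × 10⁻³ kg m⁻⁴
  127–176 m: Δρ/Δz = 0.971/49 = 0.020 kg m⁻⁴
The largest gradient is in the 21–34 m interval — the pycnocline.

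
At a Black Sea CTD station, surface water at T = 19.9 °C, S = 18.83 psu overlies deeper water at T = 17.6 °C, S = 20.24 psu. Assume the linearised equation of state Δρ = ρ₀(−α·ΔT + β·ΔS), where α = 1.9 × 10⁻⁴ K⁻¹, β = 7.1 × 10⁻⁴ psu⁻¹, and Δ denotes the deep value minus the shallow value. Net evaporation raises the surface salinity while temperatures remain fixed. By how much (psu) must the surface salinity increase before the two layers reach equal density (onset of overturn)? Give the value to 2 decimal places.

Neutral buoyancy requires −α(T_deep − T_surf) + β(S_deep − S_surf′) = 0.
S_surf′ = S_deep − (α/β)·ΔT = 20.24 − (1.9 × 10⁻⁴/7.1 × 10⁻⁴)·(-2.3) = 20.8555 psu.
Increase required: 20.8555 − 18.83 = 2.0255 psu.

2.03 psu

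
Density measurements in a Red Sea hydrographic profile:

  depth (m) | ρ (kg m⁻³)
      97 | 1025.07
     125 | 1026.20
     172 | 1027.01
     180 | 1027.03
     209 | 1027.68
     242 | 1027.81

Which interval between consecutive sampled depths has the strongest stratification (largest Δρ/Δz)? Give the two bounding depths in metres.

97–125 m

Compute the density gradient over each adjacent pair:
  97–125 m: Δρ/Δz = 1.13/28 = 0.040 kg m⁻⁴
  125–172 m: Δρ/Δz = 0.81/47 = 0.017 kg m⁻⁴
  172–180 m: Δρ/Δz = 0.02/8 = 2.5 × 10⁻³ kg m⁻⁴
  180–209 m: Δρ/Δz = 0.65/29 = 0.022 kg m⁻⁴
  209–242 m: Δρ/Δz = 0.13/33 = 3.9 × 10⁻³ kg m⁻⁴
The largest gradient is in the 97–125 m interval — the pycnocline.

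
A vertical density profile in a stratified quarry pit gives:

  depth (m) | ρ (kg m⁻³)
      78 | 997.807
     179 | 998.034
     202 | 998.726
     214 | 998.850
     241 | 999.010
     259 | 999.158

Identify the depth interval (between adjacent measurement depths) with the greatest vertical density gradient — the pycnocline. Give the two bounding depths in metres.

Compute the density gradient over each adjacent pair:
  78–179 m: Δρ/Δz = 0.227/101 = 2.2 × 10⁻³ kg m⁻⁴
  179–202 m: Δρ/Δz = 0.692/23 = 0.030 kg m⁻⁴
  202–214 m: Δρ/Δz = 0.124/12 = 0.010 kg m⁻⁴
  214–241 m: Δρ/Δz = 0.160/27 = 5.9 × 10⁻³ kg m⁻⁴
  241–259 m: Δρ/Δz = 0.148/18 = 8.2 × 10⁻³ kg m⁻⁴
The largest gradient is in the 179–202 m interval — the pycnocline.

179–202 m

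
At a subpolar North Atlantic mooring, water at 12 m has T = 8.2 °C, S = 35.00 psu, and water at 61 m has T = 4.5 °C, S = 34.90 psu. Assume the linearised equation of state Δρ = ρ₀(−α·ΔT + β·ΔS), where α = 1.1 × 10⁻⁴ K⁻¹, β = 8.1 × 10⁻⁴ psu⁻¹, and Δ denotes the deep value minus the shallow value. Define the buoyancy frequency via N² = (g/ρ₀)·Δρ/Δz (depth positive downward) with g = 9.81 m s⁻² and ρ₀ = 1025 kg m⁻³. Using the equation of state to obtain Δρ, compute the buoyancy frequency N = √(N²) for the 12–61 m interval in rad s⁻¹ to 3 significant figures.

ΔT = -3.7 K, ΔS = -0.10 psu (deep − shallow).
Δρ/ρ₀ = −αΔT + βΔS = 4.07 × 10⁻⁴ − 8.10 × 10⁻⁵ = 3.26 × 10⁻⁴, so Δρ ≈ 0.3342 kg m⁻³.
N² = (g/ρ₀)·Δρ/Δz = g·(Δρ/ρ₀)/Δz = 9.81 × 3.26 × 10⁻⁴ / 49 = 6.5267 × 10⁻⁵ s⁻².
N = √(6.5267 × 10⁻⁵) = 8.0788 × 10⁻³ rad s⁻¹ ≈ 8.08 × 10⁻³ rad s⁻¹.

8.08 × 10⁻³ rad s⁻¹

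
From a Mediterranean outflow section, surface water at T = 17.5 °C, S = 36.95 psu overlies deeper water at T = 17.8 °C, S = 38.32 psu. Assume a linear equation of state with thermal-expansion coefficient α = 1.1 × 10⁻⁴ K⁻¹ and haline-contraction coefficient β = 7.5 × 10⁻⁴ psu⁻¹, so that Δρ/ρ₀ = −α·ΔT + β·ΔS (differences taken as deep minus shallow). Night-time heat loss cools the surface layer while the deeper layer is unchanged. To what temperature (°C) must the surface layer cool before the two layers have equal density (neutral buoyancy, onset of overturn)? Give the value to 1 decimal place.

8.5 °C

Neutral buoyancy requires Δρ = 0, i.e. −α(T_deep − T_surf′) + β(S_deep − S_surf) = 0.
T_surf′ = T_deep − (β/α)·ΔS = 17.8 − (7.5 × 10⁻⁴/1.1 × 10⁻⁴)·(+1.37) = 8.459 °C.
Cooling required: 17.5 − (8.459) = 9.041 °C.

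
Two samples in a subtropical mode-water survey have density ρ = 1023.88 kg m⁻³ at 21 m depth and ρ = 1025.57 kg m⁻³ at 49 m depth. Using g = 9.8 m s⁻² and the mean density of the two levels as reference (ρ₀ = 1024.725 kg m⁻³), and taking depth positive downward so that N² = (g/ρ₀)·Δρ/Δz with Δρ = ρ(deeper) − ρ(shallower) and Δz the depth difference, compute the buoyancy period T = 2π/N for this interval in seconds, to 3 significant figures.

262 s

Δρ = 1025.57 − 1023.88 = 1.69 kg m⁻³ over Δz = 49 − 21 = 28 m.
N² = (9.8/1024.725) × (1.69/28) = 5.7723 × 10⁻⁴ s⁻².
N = √(5.7723 × 10⁻⁴) = 0.024026 rad s⁻¹, so T = 2π/N = 261.52 s ≈ 262 s.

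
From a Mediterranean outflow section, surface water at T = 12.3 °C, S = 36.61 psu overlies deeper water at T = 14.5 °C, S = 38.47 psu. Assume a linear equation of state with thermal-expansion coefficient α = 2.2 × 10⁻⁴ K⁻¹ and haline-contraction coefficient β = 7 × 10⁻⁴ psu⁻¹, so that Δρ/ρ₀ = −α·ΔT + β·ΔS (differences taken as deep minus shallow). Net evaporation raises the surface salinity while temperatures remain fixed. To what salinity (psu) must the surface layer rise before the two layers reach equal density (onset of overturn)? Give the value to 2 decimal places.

37.78 psu

Neutral buoyancy requires −α(T_deep − T_surf) + β(S_deep − S_surf′) = 0.
S_surf′ = S_deep − (α/β)·ΔT = 38.47 − (2.2 × 10⁻⁴/7 × 10⁻⁴)·(+2.2) = 37.7786 psu.
Increase required: 37.7786 − 36.61 = 1.1686 psu.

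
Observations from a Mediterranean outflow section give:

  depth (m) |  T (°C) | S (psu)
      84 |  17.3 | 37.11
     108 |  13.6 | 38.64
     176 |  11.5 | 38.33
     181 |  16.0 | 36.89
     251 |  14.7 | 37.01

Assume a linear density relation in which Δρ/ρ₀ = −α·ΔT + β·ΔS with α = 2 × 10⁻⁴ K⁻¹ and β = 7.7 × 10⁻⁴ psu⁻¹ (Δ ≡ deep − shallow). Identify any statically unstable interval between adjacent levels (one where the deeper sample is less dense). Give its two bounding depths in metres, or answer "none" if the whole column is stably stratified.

176–181 m

Evaluate Δρ/ρ₀ = −αΔT + βΔS across each adjacent pair:
  84–108 m: −αΔT+βΔS = −(2 × 10⁻⁴)(-3.7)+(7.7 × 10⁻⁴)(+1.53) = 1.9 × 10⁻³ → stable
  108–176 m: −αΔT+βΔS = −(2 × 10⁻⁴)(-2.1)+(7.7 × 10⁻⁴)(-0.31) = 1.8 × 10⁻⁴ → stable
  176–181 m: −αΔT+βΔS = −(2 × 10⁻⁴)(+4.5)+(7.7 × 10⁻⁴)(-1.44) = -2.0 × 10⁻³ → UNSTABLE
  181–251 m: −αΔT+βΔS = −(2 × 10⁻⁴)(-1.3)+(7.7 × 10⁻⁴)(+0.12) = 3.5 × 10⁻⁴ → stable
The 176–181 m interval has Δρ < 0: lighter water underlies denser water.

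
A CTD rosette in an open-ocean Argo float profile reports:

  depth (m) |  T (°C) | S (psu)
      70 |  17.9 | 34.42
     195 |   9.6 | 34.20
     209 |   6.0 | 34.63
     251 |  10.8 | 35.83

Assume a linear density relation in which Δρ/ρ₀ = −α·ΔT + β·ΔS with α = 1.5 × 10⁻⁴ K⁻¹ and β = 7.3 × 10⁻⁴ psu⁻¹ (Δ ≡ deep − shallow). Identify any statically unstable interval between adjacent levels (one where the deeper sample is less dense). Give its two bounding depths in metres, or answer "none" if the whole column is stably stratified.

none

Evaluate Δρ/ρ₀ = −αΔT + βΔS across each adjacent pair:
  70–195 m: −αΔT+βΔS = −(1.5 × 10⁻⁴)(-8.3)+(7.3 × 10⁻⁴)(-0.22) = 1.1 × 10⁻³ → stable
  195–209 m: −αΔT+βΔS = −(1.5 × 10⁻⁴)(-3.6)+(7.3 × 10⁻⁴)(+0.43) = 8.5 × 10⁻⁴ → stable
  209–251 m: −αΔT+βΔS = −(1.5 × 10⁻⁴)(+4.8)+(7.3 × 10⁻⁴)(+1.20) = 1.6 × 10⁻⁴ → stable
Every interval has Δρ > 0: the column is stably stratified throughout.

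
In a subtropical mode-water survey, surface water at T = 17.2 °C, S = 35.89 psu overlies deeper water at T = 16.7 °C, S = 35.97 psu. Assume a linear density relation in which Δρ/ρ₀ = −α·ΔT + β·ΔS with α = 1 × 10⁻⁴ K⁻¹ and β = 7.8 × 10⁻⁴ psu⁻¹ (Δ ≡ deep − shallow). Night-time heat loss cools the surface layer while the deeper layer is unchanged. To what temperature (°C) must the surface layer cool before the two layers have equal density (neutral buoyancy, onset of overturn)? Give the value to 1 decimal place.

Neutral buoyancy requires Δρ = 0, i.e. −α(T_deep − T_surf′) + β(S_deep − S_surf) = 0.
T_surf′ = T_deep − (β/α)·ΔS = 16.7 − (7.8 × 10⁻⁴/1 × 10⁻⁴)·(+0.08) = 16.076 °C.
Cooling required: 17.2 − (16.076) = 1.124 °C.

16.1 °C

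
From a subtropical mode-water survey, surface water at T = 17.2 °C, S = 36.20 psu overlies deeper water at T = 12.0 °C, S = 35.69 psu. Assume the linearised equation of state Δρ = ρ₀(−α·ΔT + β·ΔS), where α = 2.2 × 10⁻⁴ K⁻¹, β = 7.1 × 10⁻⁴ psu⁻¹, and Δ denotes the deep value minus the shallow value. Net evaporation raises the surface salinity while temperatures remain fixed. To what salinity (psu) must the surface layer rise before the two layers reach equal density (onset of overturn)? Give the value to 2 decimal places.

37.30 psu

Neutral buoyancy requires −α(T_deep − T_surf) + β(S_deep − S_surf′) = 0.
S_surf′ = S_deep − (α/β)·ΔT = 35.69 − (2.2 × 10⁻⁴/7.1 × 10⁻⁴)·(-5.2) = 37.3013 psu.
Increase required: 37.3013 − 36.20 = 1.1013 psu.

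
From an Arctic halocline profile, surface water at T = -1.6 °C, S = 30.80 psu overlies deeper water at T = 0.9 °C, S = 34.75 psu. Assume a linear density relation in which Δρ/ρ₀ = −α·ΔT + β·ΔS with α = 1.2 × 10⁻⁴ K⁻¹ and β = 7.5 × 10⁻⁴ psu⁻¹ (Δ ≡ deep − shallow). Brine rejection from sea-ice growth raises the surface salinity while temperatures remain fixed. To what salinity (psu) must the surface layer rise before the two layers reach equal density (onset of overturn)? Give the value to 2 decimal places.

34.35 psu

Neutral buoyancy requires −α(T_deep − T_surf) + β(S_deep − S_surf′) = 0.
S_surf′ = S_deep − (α/β)·ΔT = 34.75 − (1.2 × 10⁻⁴/7.5 × 10⁻⁴)·(+2.5) = 34.3500 psu.
Increase required: 34.3500 − 30.80 = 3.5500 psu.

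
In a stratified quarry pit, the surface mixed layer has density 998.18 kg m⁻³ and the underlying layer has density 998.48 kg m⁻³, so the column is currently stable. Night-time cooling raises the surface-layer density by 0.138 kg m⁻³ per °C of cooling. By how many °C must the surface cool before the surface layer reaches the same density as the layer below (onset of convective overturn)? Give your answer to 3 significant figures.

Density deficit of the surface layer: 998.48 − 998.18 = 0.3 kg m⁻³.
Required change = 0.3 / 0.138 = 2.17 °C.

2.17 °C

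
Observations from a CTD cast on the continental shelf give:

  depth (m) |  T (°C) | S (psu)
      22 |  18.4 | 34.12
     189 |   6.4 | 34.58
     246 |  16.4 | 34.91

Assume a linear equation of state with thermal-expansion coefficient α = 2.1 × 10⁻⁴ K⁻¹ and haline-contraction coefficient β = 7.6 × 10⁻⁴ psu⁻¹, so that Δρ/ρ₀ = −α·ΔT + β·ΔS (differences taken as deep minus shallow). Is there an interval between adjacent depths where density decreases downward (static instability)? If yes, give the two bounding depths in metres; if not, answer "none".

189–246 m

Evaluate Δρ/ρ₀ = −αΔT + βΔS across each adjacent pair:
  22–189 m: −αΔT+βΔS = −(2.1 × 10⁻⁴)(-12.0)+(7.6 × 10⁻⁴)(+0.46) = 2.9 × 10⁻³ → stable
  189–246 m: −αΔT+βΔS = −(2.1 × 10⁻⁴)(+10.0)+(7.6 × 10⁻⁴)(+0.33) = -1.8 × 10⁻³ → UNSTABLE
The 189–246 m interval has Δρ < 0: lighter water underlies denser water.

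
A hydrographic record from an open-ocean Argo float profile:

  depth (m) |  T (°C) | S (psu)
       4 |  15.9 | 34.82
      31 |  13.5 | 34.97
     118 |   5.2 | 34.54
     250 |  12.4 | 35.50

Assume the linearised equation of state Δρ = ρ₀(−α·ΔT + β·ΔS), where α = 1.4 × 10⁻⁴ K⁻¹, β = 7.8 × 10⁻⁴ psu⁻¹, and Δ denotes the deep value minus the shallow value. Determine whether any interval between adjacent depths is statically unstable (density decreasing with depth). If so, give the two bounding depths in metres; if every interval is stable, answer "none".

118–250 m

Evaluate Δρ/ρ₀ = −αΔT + βΔS across each adjacent pair:
  4–31 m: −αΔT+βΔS = −(1.4 × 10⁻⁴)(-2.4)+(7.8 × 10⁻⁴)(+0.15) = 4.5 × 10⁻⁴ → stable
  31–118 m: −αΔT+βΔS = −(1.4 × 10⁻⁴)(-8.3)+(7.8 × 10⁻⁴)(-0.43) = 8.3 × 10⁻⁴ → stable
  118–250 m: −αΔT+βΔS = −(1.4 × 10⁻⁴)(+7.2)+(7.8 × 10⁻⁴)(+0.96) = -2.6 × 10⁻⁴ → UNSTABLE
The 118–250 m interval has Δρ < 0: lighter water underlies denser water.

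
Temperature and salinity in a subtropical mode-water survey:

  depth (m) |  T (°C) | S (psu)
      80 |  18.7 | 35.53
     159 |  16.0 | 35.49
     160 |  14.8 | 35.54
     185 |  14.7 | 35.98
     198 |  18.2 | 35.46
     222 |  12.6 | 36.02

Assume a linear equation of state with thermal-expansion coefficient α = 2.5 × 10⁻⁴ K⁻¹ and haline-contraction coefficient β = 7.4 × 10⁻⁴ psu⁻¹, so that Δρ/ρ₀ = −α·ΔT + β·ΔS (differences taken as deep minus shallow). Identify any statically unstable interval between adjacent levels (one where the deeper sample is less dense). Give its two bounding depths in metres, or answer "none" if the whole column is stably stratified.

185–198 m

Evaluate Δρ/ρ₀ = −αΔT + βΔS across each adjacent pair:
  80–159 m: −αΔT+βΔS = −(2.5 × 10⁻⁴)(-2.7)+(7.4 × 10⁻⁴)(-0.04) = 6.5 × 10⁻⁴ → stable
  159–160 m: −αΔT+βΔS = −(2.5 × 10⁻⁴)(-1.2)+(7.4 × 10⁻⁴)(+0.05) = 3.4 × 10⁻⁴ → stable
  160–185 m: −αΔT+βΔS = −(2.5 × 10⁻⁴)(-0.1)+(7.4 × 10⁻⁴)(+0.44) = 3.5 × 10⁻⁴ → stable
  185–198 m: −αΔT+βΔS = −(2.5 × 10⁻⁴)(+3.5)+(7.4 × 10⁻⁴)(-0.52) = -1.3 × 10⁻³ → UNSTABLE
  198–222 m: −αΔT+βΔS = −(2.5 × 10⁻⁴)(-5.6)+(7.4 × 10⁻⁴)(+0.56) = 1.8 × 10⁻³ → stable
The 185–198 m interval has Δρ < 0: lighter water underlies denser water.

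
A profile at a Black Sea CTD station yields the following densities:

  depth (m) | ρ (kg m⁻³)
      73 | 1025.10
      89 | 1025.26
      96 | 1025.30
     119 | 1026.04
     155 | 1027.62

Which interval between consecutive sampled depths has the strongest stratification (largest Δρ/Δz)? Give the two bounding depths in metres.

119–155 m

Compute the density gradient over each adjacent pair:
  73–89 m: Δρ/Δz = 0.16/16 = 0.010 kg m⁻⁴
  89–96 m: Δρ/Δz = 0.04/7 = 5.7 × 10⁻³ kg m⁻⁴
  96–119 m: Δρ/Δz = 0.74/23 = 0.032 kg m⁻⁴
  119–155 m: Δρ/Δz = 1.58/36 = 0.044 kg m⁻⁴
The largest gradient is in the 119–155 m interval — the pycnocline.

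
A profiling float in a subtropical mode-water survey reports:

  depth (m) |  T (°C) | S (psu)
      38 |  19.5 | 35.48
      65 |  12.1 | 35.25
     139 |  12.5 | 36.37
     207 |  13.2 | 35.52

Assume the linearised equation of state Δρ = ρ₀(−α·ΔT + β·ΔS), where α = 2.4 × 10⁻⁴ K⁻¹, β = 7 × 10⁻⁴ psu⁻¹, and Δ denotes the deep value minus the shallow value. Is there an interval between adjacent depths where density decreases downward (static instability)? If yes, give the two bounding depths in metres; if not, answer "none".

Evaluate Δρ/ρ₀ = −αΔT + βΔS across each adjacent pair:
  38–65 m: −αΔT+βΔS = −(2.4 × 10⁻⁴)(-7.4)+(7 × 10⁻⁴)(-0.23) = 1.6 × 10⁻³ → stable
  65–139 m: −αΔT+βΔS = −(2.4 × 10⁻⁴)(+0.4)+(7 × 10⁻⁴)(+1.12) = 6.9 × 10⁻⁴ → stable
  139–207 m: −αΔT+βΔS = −(2.4 × 10⁻⁴)(+0.7)+(7 × 10⁻⁴)(-0.85) = -7.6 × 10⁻⁴ → UNSTABLE
The 139–207 m interval has Δρ < 0: lighter water underlies denser water.

139–207 m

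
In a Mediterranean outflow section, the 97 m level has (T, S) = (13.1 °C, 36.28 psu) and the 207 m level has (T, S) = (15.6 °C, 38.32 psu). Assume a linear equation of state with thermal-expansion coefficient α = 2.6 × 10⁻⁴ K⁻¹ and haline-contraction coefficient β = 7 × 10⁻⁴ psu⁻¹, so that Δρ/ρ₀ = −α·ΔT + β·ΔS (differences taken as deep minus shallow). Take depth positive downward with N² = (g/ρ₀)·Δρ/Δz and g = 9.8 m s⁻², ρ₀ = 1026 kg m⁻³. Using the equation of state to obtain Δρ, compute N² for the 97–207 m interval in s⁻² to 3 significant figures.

6.93 × 10⁻⁵ s⁻²

ΔT = +2.5 K, ΔS = +2.04 psu (deep − shallow).
Δρ/ρ₀ = −αΔT + βΔS = -6.50 × 10⁻⁴ + 1.428 × 10⁻³ = 7.78 × 10⁻⁴, so Δρ ≈ 0.7982 kg m⁻³.
N² = (g/ρ₀)·Δρ/Δz = g·(Δρ/ρ₀)/Δz = 9.8 × 7.78 × 10⁻⁴ / 110 = 6.9313 × 10⁻⁵ s⁻² ≈ 6.93 × 10⁻⁵ s⁻².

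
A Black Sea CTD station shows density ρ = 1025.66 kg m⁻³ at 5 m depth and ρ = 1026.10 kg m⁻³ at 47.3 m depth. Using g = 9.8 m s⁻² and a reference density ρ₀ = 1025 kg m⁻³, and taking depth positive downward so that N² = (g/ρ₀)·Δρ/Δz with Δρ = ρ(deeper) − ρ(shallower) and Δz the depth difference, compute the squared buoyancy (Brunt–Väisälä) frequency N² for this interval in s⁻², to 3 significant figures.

Δρ = 1026.10 − 1025.66 = 0.44 kg m⁻³ over Δz = 47.3 − 5 = 42.3 m.
N² = (9.8/1025) × (0.44/42.3) = 9.9452 × 10⁻⁵ s⁻² ≈ 9.95 × 10⁻⁵ s⁻².

9.95 × 10⁻⁵ s⁻²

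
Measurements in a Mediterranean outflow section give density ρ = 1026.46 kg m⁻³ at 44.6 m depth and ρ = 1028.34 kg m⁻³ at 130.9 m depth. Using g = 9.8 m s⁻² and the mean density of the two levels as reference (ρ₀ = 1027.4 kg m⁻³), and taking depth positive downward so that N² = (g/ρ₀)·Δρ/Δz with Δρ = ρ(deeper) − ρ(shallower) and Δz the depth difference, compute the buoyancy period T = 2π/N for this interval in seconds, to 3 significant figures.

Δρ = 1028.34 − 1026.46 = 1.88 kg m⁻³ over Δz = 130.9 − 44.6 = 86.3 m.
N² = (9.8/1027.4) × (1.88/86.3) = 2.0779 × 10⁻⁴ s⁻².
N = √(2.0779 × 10⁻⁴) = 0.014415 rad s⁻¹, so T = 2π/N = 435.88 s ≈ 436 s.

436 s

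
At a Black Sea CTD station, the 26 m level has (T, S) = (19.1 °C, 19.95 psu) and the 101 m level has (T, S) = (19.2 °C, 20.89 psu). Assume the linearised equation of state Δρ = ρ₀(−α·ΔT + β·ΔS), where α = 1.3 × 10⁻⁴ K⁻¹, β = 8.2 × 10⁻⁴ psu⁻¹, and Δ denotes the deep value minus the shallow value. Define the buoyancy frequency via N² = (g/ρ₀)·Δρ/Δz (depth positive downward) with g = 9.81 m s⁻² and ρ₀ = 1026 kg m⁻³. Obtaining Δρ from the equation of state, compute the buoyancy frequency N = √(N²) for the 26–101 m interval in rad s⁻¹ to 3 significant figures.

9.96 × 10⁻³ rad s⁻¹

ΔT = +0.1 K, ΔS = +0.94 psu (deep − shallow).
Δρ/ρ₀ = −αΔT + βΔS = -1.30 × 10⁻⁵ + 7.708 × 10⁻⁴ = 7.578 × 10⁻⁴, so Δρ ≈ 0.7775 kg m⁻³.
N² = (g/ρ₀)·Δρ/Δz = g·(Δρ/ρ₀)/Δz = 9.81 × 7.578 × 10⁻⁴ / 75 = 9.9120 × 10⁻⁵ s⁻².
N = √(9.9120 × 10⁻⁵) = 9.9559 × 10⁻³ rad s⁻¹ ≈ 9.96 × 10⁻³ rad s⁻¹.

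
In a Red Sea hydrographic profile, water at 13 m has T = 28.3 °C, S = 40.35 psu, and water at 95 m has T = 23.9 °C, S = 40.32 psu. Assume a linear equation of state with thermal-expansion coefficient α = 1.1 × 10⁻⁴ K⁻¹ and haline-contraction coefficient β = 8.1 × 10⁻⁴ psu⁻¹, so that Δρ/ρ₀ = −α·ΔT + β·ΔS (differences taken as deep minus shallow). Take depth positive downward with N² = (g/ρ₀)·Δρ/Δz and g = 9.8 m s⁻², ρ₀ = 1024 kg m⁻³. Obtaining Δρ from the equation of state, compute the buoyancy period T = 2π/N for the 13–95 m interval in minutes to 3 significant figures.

14.1 min

ΔT = -4.4 K, ΔS = -0.03 psu (deep − shallow).
Δρ/ρ₀ = −αΔT + βΔS = 4.84 × 10⁻⁴ − 2.43 × 10⁻⁵ = 4.597 × 10⁻⁴, so Δρ ≈ 0.4707 kg m⁻³.
N² = (g/ρ₀)·Δρ/Δz = g·(Δρ/ρ₀)/Δz = 9.8 × 4.597 × 10⁻⁴ / 82 = 5.4940 × 10⁻⁵ s⁻².
N = √(5.4940 × 10⁻⁵) = 7.4122 × 10⁻³ rad s⁻¹ → T = 2π/N = 847.68 s = 14.128 min ≈ 14.1 min.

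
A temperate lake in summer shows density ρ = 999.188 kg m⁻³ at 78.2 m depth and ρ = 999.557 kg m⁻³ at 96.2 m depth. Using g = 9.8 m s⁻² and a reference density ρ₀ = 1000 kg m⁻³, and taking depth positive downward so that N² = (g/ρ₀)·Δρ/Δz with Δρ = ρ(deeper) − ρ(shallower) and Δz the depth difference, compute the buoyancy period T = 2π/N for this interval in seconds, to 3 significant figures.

443 s

Δρ = 999.557 − 999.188 = 0.369 kg m⁻³ over Δz = 96.2 − 78.2 = 18 m.
N² = (9.8/1000) × (0.369/18) = 2.0090 × 10⁻⁴ s⁻².
N = √(2.0090 × 10⁻⁴) = 0.014174 rad s⁻¹, so T = 2π/N = 443.29 s ≈ 443 s.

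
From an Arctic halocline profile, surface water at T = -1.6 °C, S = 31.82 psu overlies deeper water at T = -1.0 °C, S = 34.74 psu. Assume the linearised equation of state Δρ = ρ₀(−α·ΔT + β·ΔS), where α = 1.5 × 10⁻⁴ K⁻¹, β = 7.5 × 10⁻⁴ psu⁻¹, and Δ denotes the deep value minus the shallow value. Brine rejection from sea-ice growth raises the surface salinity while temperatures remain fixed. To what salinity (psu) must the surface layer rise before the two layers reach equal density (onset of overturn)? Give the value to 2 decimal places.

34.62 psu

Neutral buoyancy requires −α(T_deep − T_surf) + β(S_deep − S_surf′) = 0.
S_surf′ = S_deep − (α/β)·ΔT = 34.74 − (1.5 × 10⁻⁴/7.5 × 10⁻⁴)·(+0.6) = 34.6200 psu.
Increase required: 34.6200 − 31.82 = 2.8000 psu.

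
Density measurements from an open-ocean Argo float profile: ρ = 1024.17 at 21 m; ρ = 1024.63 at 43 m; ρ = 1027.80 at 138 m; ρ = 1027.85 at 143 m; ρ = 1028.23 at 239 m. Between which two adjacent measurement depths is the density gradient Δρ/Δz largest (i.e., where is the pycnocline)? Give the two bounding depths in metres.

43–138 m

Compute the density gradient over each adjacent pair:
  21–43 m: Δρ/Δz = 0.46/22 = 0.021 kg m⁻⁴
  43–138 m: Δρ/Δz = 3.17/95 = 0.033 kg m⁻⁴
  138–143 m: Δρ/Δz = 0.05/5 = 0.010 kg m⁻⁴
  143–239 m: Δρ/Δz = 0.38/96 = 4.0 × 10⁻³ kg m⁻⁴
The largest gradient is in the 43–138 m interval — the pycnocline.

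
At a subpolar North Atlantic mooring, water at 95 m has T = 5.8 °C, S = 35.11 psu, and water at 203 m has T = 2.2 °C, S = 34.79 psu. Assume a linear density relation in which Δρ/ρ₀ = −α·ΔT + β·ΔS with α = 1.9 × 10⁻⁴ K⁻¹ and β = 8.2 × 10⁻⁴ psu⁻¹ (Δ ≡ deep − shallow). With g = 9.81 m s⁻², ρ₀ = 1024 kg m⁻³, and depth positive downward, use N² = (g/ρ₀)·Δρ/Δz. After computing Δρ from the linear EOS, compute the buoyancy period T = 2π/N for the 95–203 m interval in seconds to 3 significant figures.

1.02 × 10³ s

ΔT = -3.6 K, ΔS = -0.32 psu (deep − shallow).
Δρ/ρ₀ = −αΔT + βΔS = 6.84 × 10⁻⁴ − 2.624 × 10⁻⁴ = 4.216 × 10⁻⁴, so Δρ ≈ 0.4317 kg m⁻³.
N² = (g/ρ₀)·Δρ/Δz = g·(Δρ/ρ₀)/Δz = 9.81 × 4.216 × 10⁻⁴ / 108 = 3.8295 × 10⁻⁵ s⁻².
N = √(3.8295 × 10⁻⁵) = 6.1883 × 10⁻³ rad s⁻¹ → T = 2π/N = 1.0153 × 10³ s ≈ 1.02 × 10³ s.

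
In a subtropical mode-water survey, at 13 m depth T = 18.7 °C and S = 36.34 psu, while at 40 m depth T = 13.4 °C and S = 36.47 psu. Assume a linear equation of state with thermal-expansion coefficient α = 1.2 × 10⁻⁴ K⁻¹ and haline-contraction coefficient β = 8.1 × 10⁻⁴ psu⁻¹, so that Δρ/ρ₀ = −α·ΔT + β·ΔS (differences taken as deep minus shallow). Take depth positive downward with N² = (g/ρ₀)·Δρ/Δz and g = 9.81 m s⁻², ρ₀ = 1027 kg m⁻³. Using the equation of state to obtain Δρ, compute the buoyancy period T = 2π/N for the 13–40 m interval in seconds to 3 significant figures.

ΔT = -5.3 K, ΔS = +0.13 psu (deep − shallow).
Δρ/ρ₀ = −αΔT + βΔS = 6.36 × 10⁻⁴ + 1.053 × 10⁻⁴ = 7.413 × 10⁻⁴, so Δρ ≈ 0.7613 kg m⁻³.
N² = (g/ρ₀)·Δρ/Δz = g·(Δρ/ρ₀)/Δz = 9.81 × 7.413 × 10⁻⁴ / 27 = 2.6934 × 10⁻⁴ s⁻².
N = √(2.6934 × 10⁻⁴) = 0.016412 rad s⁻¹ → T = 2π/N = 382.84 s ≈ 383 s.

383 s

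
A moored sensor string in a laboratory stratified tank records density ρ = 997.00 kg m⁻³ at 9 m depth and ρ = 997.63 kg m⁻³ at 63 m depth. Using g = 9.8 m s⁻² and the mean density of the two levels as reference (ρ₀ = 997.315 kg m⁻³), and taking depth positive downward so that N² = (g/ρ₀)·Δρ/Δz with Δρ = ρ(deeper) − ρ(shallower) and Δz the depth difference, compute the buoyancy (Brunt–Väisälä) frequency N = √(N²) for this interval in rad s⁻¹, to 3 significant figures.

Δρ = 997.63 − 997.00 = 0.63 kg m⁻³ over Δz = 63 − 9 = 54 m.
N² = (9.8/997.315) × (0.63/54) = 1.1464 × 10⁻⁴ s⁻².
N = √(1.1464 × 10⁻⁴) = 0.010707 rad s⁻¹ ≈ 0.0107 rad s⁻¹.
A positive N² confirms static stability across the interval.

0.0107 rad s⁻¹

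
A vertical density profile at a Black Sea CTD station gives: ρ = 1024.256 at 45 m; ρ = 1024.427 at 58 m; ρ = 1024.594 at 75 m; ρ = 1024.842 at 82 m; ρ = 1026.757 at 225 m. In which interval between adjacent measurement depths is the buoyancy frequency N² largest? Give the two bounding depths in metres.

75–82 m

Compute the density gradient over each adjacent pair:
  45–58 m: Δρ/Δz = 0.171/13 = 0.013 kg m⁻⁴
  58–75 m: Δρ/Δz = 0.167/17 = 9.8 × 10⁻³ kg m⁻⁴
  75–82 m: Δρ/Δz = 0.248/7 = 0.035 kg m⁻⁴
  82–225 m: Δρ/Δz = 1.915/143 = 0.013 kg m⁻⁴
The largest gradient is in the 75–82 m interval — the pycnocline.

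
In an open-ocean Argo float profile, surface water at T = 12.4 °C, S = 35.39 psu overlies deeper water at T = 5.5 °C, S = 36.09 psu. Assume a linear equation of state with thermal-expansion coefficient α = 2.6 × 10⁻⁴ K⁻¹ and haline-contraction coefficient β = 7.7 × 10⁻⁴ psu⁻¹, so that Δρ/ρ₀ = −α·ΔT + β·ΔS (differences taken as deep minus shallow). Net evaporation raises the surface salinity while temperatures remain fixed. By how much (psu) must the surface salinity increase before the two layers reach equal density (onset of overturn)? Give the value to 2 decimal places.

3.03 psu

Neutral buoyancy requires −α(T_deep − T_surf) + β(S_deep − S_surf′) = 0.
S_surf′ = S_deep − (α/β)·ΔT = 36.09 − (2.6 × 10⁻⁴/7.7 × 10⁻⁴)·(-6.9) = 38.4199 psu.
Increase required: 38.4199 − 35.39 = 3.0299 psu.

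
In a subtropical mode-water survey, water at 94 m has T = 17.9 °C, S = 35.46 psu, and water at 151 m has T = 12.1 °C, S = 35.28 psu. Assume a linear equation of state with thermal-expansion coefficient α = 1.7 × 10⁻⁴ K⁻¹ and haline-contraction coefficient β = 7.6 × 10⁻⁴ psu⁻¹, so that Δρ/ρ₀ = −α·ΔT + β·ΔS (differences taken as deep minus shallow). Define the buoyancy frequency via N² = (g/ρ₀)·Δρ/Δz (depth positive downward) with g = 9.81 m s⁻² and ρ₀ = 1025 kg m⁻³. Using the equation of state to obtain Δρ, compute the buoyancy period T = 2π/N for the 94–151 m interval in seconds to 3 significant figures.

ΔT = -5.8 K, ΔS = -0.18 psu (deep − shallow).
Δρ/ρ₀ = −αΔT + βΔS = 9.86 × 10⁻⁴ − 1.368 × 10⁻⁴ = 8.492 × 10⁻⁴, so Δρ ≈ 0.8704 kg m⁻³.
N² = (g/ρ₀)·Δρ/Δz = g·(Δρ/ρ₀)/Δz = 9.81 × 8.492 × 10⁻⁴ / 57 = 1.4615 × 10⁻⁴ s⁻².
N = √(1.4615 × 10⁻⁴) = 0.012089 rad s⁻¹ → T = 2π/N = 519.74 s ≈ 520 s.

520 s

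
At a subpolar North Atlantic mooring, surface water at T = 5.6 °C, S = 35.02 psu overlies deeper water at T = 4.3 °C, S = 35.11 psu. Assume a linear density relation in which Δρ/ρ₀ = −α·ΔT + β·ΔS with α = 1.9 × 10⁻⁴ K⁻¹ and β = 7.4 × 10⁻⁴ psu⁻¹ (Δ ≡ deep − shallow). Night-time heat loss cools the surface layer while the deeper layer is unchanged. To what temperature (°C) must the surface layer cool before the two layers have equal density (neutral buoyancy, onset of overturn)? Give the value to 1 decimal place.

3.9 °C

Neutral buoyancy requires Δρ = 0, i.e. −α(T_deep − T_surf′) + β(S_deep − S_surf) = 0.
T_surf′ = T_deep − (β/α)·ΔS = 4.3 − (7.4 × 10⁻⁴/1.9 × 10⁻⁴)·(+0.09) = 3.949 °C.
Cooling required: 5.6 − (3.949) = 1.651 °C.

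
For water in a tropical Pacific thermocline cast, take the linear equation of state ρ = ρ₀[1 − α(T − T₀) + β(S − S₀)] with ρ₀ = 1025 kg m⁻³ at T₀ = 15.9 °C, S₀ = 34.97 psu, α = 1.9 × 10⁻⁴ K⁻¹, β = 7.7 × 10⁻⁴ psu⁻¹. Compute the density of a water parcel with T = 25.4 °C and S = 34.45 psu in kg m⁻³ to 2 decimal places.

1022.74 kg m⁻³

T − T₀ = +9.5 K, S − S₀ = -0.52 psu.
Bracket = 1 − α·(+9.5) + β·(-0.52) = 1 + (-2.2054 × 10⁻³) = 0.9977946.
ρ = 1025 × 0.9977946 = 1022.74 kg m⁻³.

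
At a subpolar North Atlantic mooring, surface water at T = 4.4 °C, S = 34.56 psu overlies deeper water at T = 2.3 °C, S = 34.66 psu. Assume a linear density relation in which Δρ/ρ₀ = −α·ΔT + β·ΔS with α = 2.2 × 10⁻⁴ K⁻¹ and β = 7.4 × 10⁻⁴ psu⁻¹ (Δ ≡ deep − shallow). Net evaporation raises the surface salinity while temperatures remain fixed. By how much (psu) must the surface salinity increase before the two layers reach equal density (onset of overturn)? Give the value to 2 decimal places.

0.72 psu

Neutral buoyancy requires −α(T_deep − T_surf) + β(S_deep − S_surf′) = 0.
S_surf′ = S_deep − (α/β)·ΔT = 34.66 − (2.2 × 10⁻⁴/7.4 × 10⁻⁴)·(-2.1) = 35.2843 psu.
Increase required: 35.2843 − 34.56 = 0.7243 psu.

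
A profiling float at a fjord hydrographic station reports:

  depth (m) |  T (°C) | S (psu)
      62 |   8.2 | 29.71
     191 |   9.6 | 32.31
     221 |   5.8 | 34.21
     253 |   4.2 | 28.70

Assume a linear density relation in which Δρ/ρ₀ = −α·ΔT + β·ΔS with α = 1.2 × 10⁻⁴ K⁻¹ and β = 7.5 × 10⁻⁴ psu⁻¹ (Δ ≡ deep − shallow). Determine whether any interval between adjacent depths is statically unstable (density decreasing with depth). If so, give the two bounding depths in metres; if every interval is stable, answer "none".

221–253 m

Evaluate Δρ/ρ₀ = −αΔT + βΔS across each adjacent pair:
  62–191 m: −αΔT+βΔS = −(1.2 × 10⁻⁴)(+1.4)+(7.5 × 10⁻⁴)(+2.60) = 1.8 × 10⁻³ → stable
  191–221 m: −αΔT+βΔS = −(1.2 × 10⁻⁴)(-3.8)+(7.5 × 10⁻⁴)(+1.90) = 1.9 × 10⁻³ → stable
  221–253 m: −αΔT+βΔS = −(1.2 × 10⁻⁴)(-1.6)+(7.5 × 10⁻⁴)(-5.51) = -3.9 × 10⁻³ → UNSTABLE
The 221–253 m interval has Δρ < 0: lighter water underlies denser water.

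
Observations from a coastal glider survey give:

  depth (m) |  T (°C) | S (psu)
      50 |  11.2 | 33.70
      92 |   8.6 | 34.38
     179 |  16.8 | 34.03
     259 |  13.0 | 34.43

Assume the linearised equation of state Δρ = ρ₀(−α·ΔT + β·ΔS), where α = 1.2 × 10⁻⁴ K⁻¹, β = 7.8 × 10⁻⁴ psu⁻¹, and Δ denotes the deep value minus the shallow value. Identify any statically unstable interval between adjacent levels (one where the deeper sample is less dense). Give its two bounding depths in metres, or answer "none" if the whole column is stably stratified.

92–179 m

Evaluate Δρ/ρ₀ = −αΔT + βΔS across each adjacent pair:
  50–92 m: −αΔT+βΔS = −(1.2 × 10⁻⁴)(-2.6)+(7.8 × 10⁻⁴)(+0.68) = 8.4 × 10⁻⁴ → stable
  92–179 m: −αΔT+βΔS = −(1.2 × 10⁻⁴)(+8.2)+(7.8 × 10⁻⁴)(-0.35) = -1.3 × 10⁻³ → UNSTABLE
  179–259 m: −αΔT+βΔS = −(1.2 × 10⁻⁴)(-3.8)+(7.8 × 10⁻⁴)(+0.40) = 7.7 × 10⁻⁴ → stable
The 92–179 m interval has Δρ < 0: lighter water underlies denser water.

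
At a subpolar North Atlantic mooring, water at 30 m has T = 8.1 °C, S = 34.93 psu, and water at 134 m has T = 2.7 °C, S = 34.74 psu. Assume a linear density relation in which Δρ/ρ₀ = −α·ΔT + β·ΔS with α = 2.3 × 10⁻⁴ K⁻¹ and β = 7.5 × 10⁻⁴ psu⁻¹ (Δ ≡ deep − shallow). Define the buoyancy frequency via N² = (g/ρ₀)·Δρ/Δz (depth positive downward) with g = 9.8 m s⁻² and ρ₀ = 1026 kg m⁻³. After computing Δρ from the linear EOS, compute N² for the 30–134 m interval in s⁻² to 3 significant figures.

ΔT = -5.4 K, ΔS = -0.19 psu (deep − shallow).
Δρ/ρ₀ = −αΔT + βΔS = 1.242 × 10⁻³ − 1.425 × 10⁻⁴ = 1.0995 × 10⁻³, so Δρ ≈ 1.128 kg m⁻³.
N² = (g/ρ₀)·Δρ/Δz = g·(Δρ/ρ₀)/Δz = 9.8 × 1.0995 × 10⁻³ / 104 = 1.0361 × 10⁻⁴ s⁻² ≈ 1.04 × 10⁻⁴ s⁻².

1.04 × 10⁻⁴ s⁻²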